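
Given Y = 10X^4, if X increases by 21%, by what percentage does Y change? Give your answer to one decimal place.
114.4%

For Y = 10X^4:
If X → X(1 + 0.21)
Then Y → Y · (1 + 0.21)^4
     ≈ Y · 2.1436

Percentage change = ((1 + 0.21)^4 − 1) × 100% ≈ 114.4%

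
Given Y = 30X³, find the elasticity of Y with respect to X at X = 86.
Elasticity = 3

Elasticity = (dY/dX) · (X/Y)

dY/dX = 90·X²
At X = 86: dY/dX = 665640, Y = 19081680

Elasticity = 665640 · (86 / 19081680) = 3

Interpretation: for a small percentage change in X, the percentage change in Y is approximately 3.00 times as large.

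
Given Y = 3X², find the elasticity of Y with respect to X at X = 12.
Elasticity = 2

Elasticity = (dY/dX) · (X/Y)

dY/dX = 6·X
At X = 12: dY/dX = 72, Y = 432

Elasticity = 72 · (12 / 432) = 2

Interpretation: for a small percentage change in X, the percentage change in Y is approximately 2.00 times as large.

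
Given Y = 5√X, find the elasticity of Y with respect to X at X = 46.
Elasticity = 1/2

Elasticity = (dY/dX) · (X/Y)

dY/dX = 5/(2·√X)
At X = 46: dY/dX = 5·√46/92, Y = 5·√46

Elasticity = (5·√46/92) · (46 / (5·√46)) = 1/2

Interpretation: for a small percentage change in X, the percentage change in Y is approximately 0.50 times as large.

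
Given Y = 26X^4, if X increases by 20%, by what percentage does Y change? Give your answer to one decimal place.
107.4%

For Y = 26X^4:
If X → X(1 + 0.2)
Then Y → Y · (1 + 0.2)^4
     = Y · 2.0736

Percentage change = ((1 + 0.2)^4 − 1) × 100% ≈ 107.4%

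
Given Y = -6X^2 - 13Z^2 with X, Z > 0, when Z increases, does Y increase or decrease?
Y decreases

Taking the partial derivative:
∂Y/∂Z = -26Z

∂Y/∂Z = -26Z < 0 (assuming positive values)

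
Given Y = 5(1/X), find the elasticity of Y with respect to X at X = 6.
Elasticity = -1

Elasticity = (dY/dX) · (X/Y)

dY/dX = -5/X²
At X = 6: dY/dX = -5/36, Y = 5/6

Elasticity = (-5/36) · (6 / (5/6)) = -1

Interpretation: for a small percentage change in X, the percentage change in Y is approximately -1.00 times as large.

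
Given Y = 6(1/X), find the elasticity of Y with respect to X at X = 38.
Elasticity = -1

Elasticity = (dY/dX) · (X/Y)

dY/dX = -6/X²
At X = 38: dY/dX = -3/722, Y = 3/19

Elasticity = (-3/722) · (38 / (3/19)) = -1

Interpretation: for a small percentage change in X, the percentage change in Y is approximately -1.00 times as large.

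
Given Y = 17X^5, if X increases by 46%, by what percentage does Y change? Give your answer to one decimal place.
563.4%

For Y = 17X^5:
If X → X(1 + 0.46)
Then Y → Y · (1 + 0.46)^5
     ≈ Y · 6.6338

Percentage change = ((1 + 0.46)^5 − 1) × 100% ≈ 563.4%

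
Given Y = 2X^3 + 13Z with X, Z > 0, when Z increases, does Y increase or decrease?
Y increases

Taking the partial derivative:
∂Y/∂Z = 13

∂Y/∂Z = 13 > 0 (assuming positive values)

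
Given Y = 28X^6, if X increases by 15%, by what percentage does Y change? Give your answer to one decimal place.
131.3%

For Y = 28X^6:
If X → X(1 + 0.15)
Then Y → Y · (1 + 0.15)^6
     ≈ Y · 2.3131

Percentage change = ((1 + 0.15)^6 − 1) × 100% ≈ 131.3%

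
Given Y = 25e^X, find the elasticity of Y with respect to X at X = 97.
Elasticity = 97

Elasticity = (dY/dX) · (X/Y)

dY/dX = 25·e^X
At X = 97: dY/dX = 25·e^97, Y = 25·e^97

Elasticity = (25·e^97) · (97 / (25·e^97)) = 97

Interpretation: for a small percentage change in X, the percentage change in Y is approximately 97.00 times as large.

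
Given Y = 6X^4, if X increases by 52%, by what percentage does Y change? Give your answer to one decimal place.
433.8%

For Y = 6X^4:
If X → X(1 + 0.52)
Then Y → Y · (1 + 0.52)^4
     ≈ Y · 5.3379

Percentage change = ((1 + 0.52)^4 − 1) × 100% ≈ 433.8%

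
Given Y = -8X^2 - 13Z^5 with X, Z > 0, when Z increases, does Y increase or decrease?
Y decreases

Taking the partial derivative:
∂Y/∂Z = -65Z^4

∂Y/∂Z = -65Z^4 < 0 (assuming positive values)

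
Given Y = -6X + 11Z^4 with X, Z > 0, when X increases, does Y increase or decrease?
Y decreases

Taking the partial derivative:
∂Y/∂X = -6

∂Y/∂X = -6 < 0 (assuming positive values)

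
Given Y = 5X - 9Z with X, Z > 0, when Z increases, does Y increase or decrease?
Y decreases

Taking the partial derivative:
∂Y/∂Z = -9

∂Y/∂Z = -9 < 0 (assuming positive values)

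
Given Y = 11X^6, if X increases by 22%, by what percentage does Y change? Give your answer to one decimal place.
229.7%

For Y = 11X^6:
If X → X(1 + 0.22)
Then Y → Y · (1 + 0.22)^6
     ≈ Y · 3.2973

Percentage change = ((1 + 0.22)^6 − 1) × 100% ≈ 229.7%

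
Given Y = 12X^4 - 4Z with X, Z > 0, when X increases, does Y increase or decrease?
Y increases

Taking the partial derivative:
∂Y/∂X = 48X^3

∂Y/∂X = 48X^3 > 0 (assuming positive values)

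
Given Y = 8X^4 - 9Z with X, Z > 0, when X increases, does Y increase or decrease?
Y increases

Taking the partial derivative:
∂Y/∂X = 32X^3

∂Y/∂X = 32X^3 > 0 (assuming positive values)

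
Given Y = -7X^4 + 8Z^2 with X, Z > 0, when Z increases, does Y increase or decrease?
Y increases

Taking the partial derivative:
∂Y/∂Z = 16Z

∂Y/∂Z = 16Z > 0 (assuming positive values)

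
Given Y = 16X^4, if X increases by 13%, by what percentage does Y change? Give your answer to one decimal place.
63.0%

For Y = 16X^4:
If X → X(1 + 0.13)
Then Y → Y · (1 + 0.13)^4
     ≈ Y · 1.6305

Percentage change = ((1 + 0.13)^4 − 1) × 100% ≈ 63.0%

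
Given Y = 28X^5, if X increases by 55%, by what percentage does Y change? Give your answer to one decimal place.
794.7%

For Y = 28X^5:
If X → X(1 + 0.55)
Then Y → Y · (1 + 0.55)^5
     ≈ Y · 8.9466

Percentage change = ((1 + 0.55)^5 − 1) × 100% ≈ 794.7%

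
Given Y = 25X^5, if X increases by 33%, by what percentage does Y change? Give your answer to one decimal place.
316.2%

For Y = 25X^5:
If X → X(1 + 0.33)
Then Y → Y · (1 + 0.33)^5
     ≈ Y · 4.1616

Percentage change = ((1 + 0.33)^5 − 1) × 100% ≈ 316.2%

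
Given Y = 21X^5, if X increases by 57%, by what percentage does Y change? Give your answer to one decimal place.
853.9%

For Y = 21X^5:
If X → X(1 + 0.57)
Then Y → Y · (1 + 0.57)^5
     ≈ Y · 9.5389

Percentage change = ((1 + 0.57)^5 − 1) × 100% ≈ 853.9%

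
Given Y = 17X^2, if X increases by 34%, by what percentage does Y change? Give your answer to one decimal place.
79.6%

For Y = 17X^2:
If X → X(1 + 0.34)
Then Y → Y · (1 + 0.34)^2
     = Y · 1.7956

Percentage change = ((1 + 0.34)^2 − 1) × 100% ≈ 79.6%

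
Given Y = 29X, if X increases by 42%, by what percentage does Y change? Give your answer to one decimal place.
42.0%

For Y = 29X:
If X → X(1 + 0.42)
Then Y → Y · (1 + 0.42)^1
     = Y · 1.4200

Percentage change = ((1 + 0.42)^1 − 1) × 100% = 42.0%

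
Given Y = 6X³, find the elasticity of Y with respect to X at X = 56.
Elasticity = 3

Elasticity = (dY/dX) · (X/Y)

dY/dX = 18·X²
At X = 56: dY/dX = 56448, Y = 1053696

Elasticity = 56448 · (56 / 1053696) = 3

Interpretation: for a small percentage change in X, the percentage change in Y is approximately 3.00 times as large.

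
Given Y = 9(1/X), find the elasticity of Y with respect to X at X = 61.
Elasticity = -1

Elasticity = (dY/dX) · (X/Y)

dY/dX = -9/X²
At X = 61: dY/dX = -9/3721, Y = 9/61

Elasticity = (-9/3721) · (61 / (9/61)) = -1

Interpretation: for a small percentage change in X, the percentage change in Y is approximately -1.00 times as large.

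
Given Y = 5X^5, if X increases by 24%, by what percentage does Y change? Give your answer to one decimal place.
193.2%

For Y = 5X^5:
If X → X(1 + 0.24)
Then Y → Y · (1 + 0.24)^5
     ≈ Y · 2.9316

Percentage change = ((1 + 0.24)^5 − 1) × 100% ≈ 193.2%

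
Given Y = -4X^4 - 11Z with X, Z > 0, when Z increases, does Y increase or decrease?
Y decreases

Taking the partial derivative:
∂Y/∂Z = -11

∂Y/∂Z = -11 < 0 (assuming positive values)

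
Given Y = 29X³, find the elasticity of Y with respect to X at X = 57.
Elasticity = 3

Elasticity = (dY/dX) · (X/Y)

dY/dX = 87·X²
At X = 57: dY/dX = 282663, Y = 5370597

Elasticity = 282663 · (57 / 5370597) = 3

Interpretation: for a small percentage change in X, the percentage change in Y is approximately 3.00 times as large.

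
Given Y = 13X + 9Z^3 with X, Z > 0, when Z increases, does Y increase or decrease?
Y increases

Taking the partial derivative:
∂Y/∂Z = 27Z^2

∂Y/∂Z = 27Z^2 > 0 (assuming positive values)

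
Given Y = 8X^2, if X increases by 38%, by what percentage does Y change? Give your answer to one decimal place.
90.4%

For Y = 8X^2:
If X → X(1 + 0.38)
Then Y → Y · (1 + 0.38)^2
     = Y · 1.9044

Percentage change = ((1 + 0.38)^2 − 1) × 100% ≈ 90.4%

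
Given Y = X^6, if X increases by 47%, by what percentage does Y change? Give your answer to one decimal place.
909.0%

For Y = X^6:
If X → X(1 + 0.47)
Then Y → Y · (1 + 0.47)^6
     ≈ Y · 10.0903

Percentage change = ((1 + 0.47)^6 − 1) × 100% ≈ 909.0%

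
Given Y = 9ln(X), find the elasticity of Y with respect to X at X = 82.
Elasticity = 1/ln(82) ≈ 0.2269

Elasticity = (dY/dX) · (X/Y)

dY/dX = 9/X
At X = 82: dY/dX = 9/82, Y = 9·ln(82)

Elasticity = (9/82) · (82 / (9·ln(82))) = 1/ln(82) ≈ 0.2269

Interpretation: for a small percentage change in X, the percentage change in Y is approximately 0.23 times as large.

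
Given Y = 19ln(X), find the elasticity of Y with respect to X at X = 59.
Elasticity = 1/ln(59) ≈ 0.2452

Elasticity = (dY/dX) · (X/Y)

dY/dX = 19/X
At X = 59: dY/dX = 19/59, Y = 19·ln(59)

Elasticity = (19/59) · (59 / (19·ln(59))) = 1/ln(59) ≈ 0.2452

Interpretation: for a small percentage change in X, the percentage change in Y is approximately 0.25 times as large.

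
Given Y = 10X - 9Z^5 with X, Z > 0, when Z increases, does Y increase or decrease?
Y decreases

Taking the partial derivative:
∂Y/∂Z = -45Z^4

∂Y/∂Z = -45Z^4 < 0 (assuming positive values)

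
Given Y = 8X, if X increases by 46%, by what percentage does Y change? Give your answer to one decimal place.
46.0%

For Y = 8X:
If X → X(1 + 0.46)
Then Y → Y · (1 + 0.46)^1
     = Y · 1.4600

Percentage change = ((1 + 0.46)^1 − 1) × 100% = 46.0%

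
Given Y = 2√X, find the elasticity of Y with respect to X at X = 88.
Elasticity = 1/2

Elasticity = (dY/dX) · (X/Y)

dY/dX = 1/√X
At X = 88: dY/dX = √22/44, Y = 4·√22

Elasticity = (√22/44) · (88 / (4·√22)) = 1/2

Interpretation: for a small percentage change in X, the percentage change in Y is approximately 0.50 times as large.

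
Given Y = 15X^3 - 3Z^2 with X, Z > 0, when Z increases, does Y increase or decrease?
Y decreases

Taking the partial derivative:
∂Y/∂Z = -6Z

∂Y/∂Z = -6Z < 0 (assuming positive values)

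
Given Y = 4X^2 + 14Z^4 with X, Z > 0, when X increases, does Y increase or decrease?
Y increases

Taking the partial derivative:
∂Y/∂X = 8X

∂Y/∂X = 8X > 0 (assuming positive values)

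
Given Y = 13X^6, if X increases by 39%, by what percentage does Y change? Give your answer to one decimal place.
621.3%

For Y = 13X^6:
If X → X(1 + 0.39)
Then Y → Y · (1 + 0.39)^6
     ≈ Y · 7.2125

Percentage change = ((1 + 0.39)^6 − 1) × 100% ≈ 621.3%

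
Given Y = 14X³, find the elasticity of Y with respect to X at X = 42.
Elasticity = 3

Elasticity = (dY/dX) · (X/Y)

dY/dX = 42·X²
At X = 42: dY/dX = 74088, Y = 1037232

Elasticity = 74088 · (42 / 1037232) = 3

Interpretation: for a small percentage change in X, the percentage change in Y is approximately 3.00 times as large.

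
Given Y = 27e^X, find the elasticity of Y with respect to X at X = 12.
Elasticity = 12

Elasticity = (dY/dX) · (X/Y)

dY/dX = 27·e^X
At X = 12: dY/dX = 27·e^12, Y = 27·e^12

Elasticity = (27·e^12) · (12 / (27·e^12)) = 12

Interpretation: for a small percentage change in X, the percentage change in Y is approximately 12.00 times as large.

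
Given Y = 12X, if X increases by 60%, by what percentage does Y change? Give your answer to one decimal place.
60.0%

For Y = 12X:
If X → X(1 + 0.6)
Then Y → Y · (1 + 0.6)^1
     = Y · 1.6000

Percentage change = ((1 + 0.6)^1 − 1) × 100% = 60.0%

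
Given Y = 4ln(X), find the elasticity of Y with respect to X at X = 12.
Elasticity = 1/ln(12) ≈ 0.4024

Elasticity = (dY/dX) · (X/Y)

dY/dX = 4/X
At X = 12: dY/dX = 1/3, Y = 4·ln(12)

Elasticity = (1/3) · (12 / (4·ln(12))) = 1/ln(12) ≈ 0.4024

Interpretation: for a small percentage change in X, the percentage change in Y is approximately 0.40 times as large.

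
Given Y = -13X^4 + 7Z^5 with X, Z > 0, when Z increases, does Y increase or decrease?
Y increases

Taking the partial derivative:
∂Y/∂Z = 35Z^4

∂Y/∂Z = 35Z^4 > 0 (assuming positive values)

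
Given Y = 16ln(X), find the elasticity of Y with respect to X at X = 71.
Elasticity = 1/ln(71) ≈ 0.2346

Elasticity = (dY/dX) · (X/Y)

dY/dX = 16/X
At X = 71: dY/dX = 16/71, Y = 16·ln(71)

Elasticity = (16/71) · (71 / (16·ln(71))) = 1/ln(71) ≈ 0.2346

Interpretation: for a small percentage change in X, the percentage change in Y is approximately 0.23 times as large.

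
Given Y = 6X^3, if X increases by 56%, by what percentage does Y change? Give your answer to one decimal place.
279.6%

For Y = 6X^3:
If X → X(1 + 0.56)
Then Y → Y · (1 + 0.56)^3
     ≈ Y · 3.7964

Percentage change = ((1 + 0.56)^3 − 1) × 100% ≈ 279.6%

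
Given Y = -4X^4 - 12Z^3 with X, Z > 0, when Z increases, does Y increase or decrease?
Y decreases

Taking the partial derivative:
∂Y/∂Z = -36Z^2

∂Y/∂Z = -36Z^2 < 0 (assuming positive values)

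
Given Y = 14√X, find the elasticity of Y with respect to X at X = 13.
Elasticity = 1/2

Elasticity = (dY/dX) · (X/Y)

dY/dX = 7/√X
At X = 13: dY/dX = 7·√13/13, Y = 14·√13

Elasticity = (7·√13/13) · (13 / (14·√13)) = 1/2

Interpretation: for a small percentage change in X, the percentage change in Y is approximately 0.50 times as large.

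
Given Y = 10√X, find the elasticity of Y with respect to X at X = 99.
Elasticity = 1/2

Elasticity = (dY/dX) · (X/Y)

dY/dX = 5/√X
At X = 99: dY/dX = 5·√11/33, Y = 30·√11

Elasticity = (5·√11/33) · (99 / (30·√11)) = 1/2

Interpretation: for a small percentage change in X, the percentage change in Y is approximately 0.50 times as large.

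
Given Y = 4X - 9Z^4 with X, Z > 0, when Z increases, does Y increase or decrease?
Y decreases

Taking the partial derivative:
∂Y/∂Z = -36Z^3

∂Y/∂Z = -36Z^3 < 0 (assuming positive values)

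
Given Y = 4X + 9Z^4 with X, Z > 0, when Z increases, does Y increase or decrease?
Y increases

Taking the partial derivative:
∂Y/∂Z = 36Z^3

∂Y/∂Z = 36Z^3 > 0 (assuming positive values)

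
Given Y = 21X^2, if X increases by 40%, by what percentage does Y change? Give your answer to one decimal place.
96.0%

For Y = 21X^2:
If X → X(1 + 0.4)
Then Y → Y · (1 + 0.4)^2
     = Y · 1.9600

Percentage change = ((1 + 0.4)^2 − 1) × 100% = 96.0%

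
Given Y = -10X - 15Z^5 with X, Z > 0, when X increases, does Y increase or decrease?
Y decreases

Taking the partial derivative:
∂Y/∂X = -10

∂Y/∂X = -10 < 0 (assuming positive values)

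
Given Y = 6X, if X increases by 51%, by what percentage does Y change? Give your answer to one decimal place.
51.0%

For Y = 6X:
If X → X(1 + 0.51)
Then Y → Y · (1 + 0.51)^1
     = Y · 1.5100

Percentage change = ((1 + 0.51)^1 − 1) × 100% = 51.0%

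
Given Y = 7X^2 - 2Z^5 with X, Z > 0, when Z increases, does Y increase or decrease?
Y decreases

Taking the partial derivative:
∂Y/∂Z = -10Z^4

∂Y/∂Z = -10Z^4 < 0 (assuming positive values)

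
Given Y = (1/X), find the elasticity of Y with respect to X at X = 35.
Elasticity = -1

Elasticity = (dY/dX) · (X/Y)

dY/dX = -1/X²
At X = 35: dY/dX = -1/1225, Y = 1/35

Elasticity = (-1/1225) · (35 / (1/35)) = -1

Interpretation: for a small percentage change in X, the percentage change in Y is approximately -1.00 times as large.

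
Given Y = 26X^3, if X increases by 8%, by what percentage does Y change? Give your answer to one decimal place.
26.0%

For Y = 26X^3:
If X → X(1 + 0.08)
Then Y → Y · (1 + 0.08)^3
     ≈ Y · 1.2597

Percentage change = ((1 + 0.08)^3 − 1) × 100% ≈ 26.0%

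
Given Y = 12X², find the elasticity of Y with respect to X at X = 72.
Elasticity = 2

Elasticity = (dY/dX) · (X/Y)

dY/dX = 24·X
At X = 72: dY/dX = 1728, Y = 62208

Elasticity = 1728 · (72 / 62208) = 2

Interpretation: for a small percentage change in X, the percentage change in Y is approximately 2.00 times as large.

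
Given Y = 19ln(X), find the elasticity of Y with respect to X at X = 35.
Elasticity = 1/ln(35) ≈ 0.2813

Elasticity = (dY/dX) · (X/Y)

dY/dX = 19/X
At X = 35: dY/dX = 19/35, Y = 19·ln(35)

Elasticity = (19/35) · (35 / (19·ln(35))) = 1/ln(35) ≈ 0.2813

Interpretation: for a small percentage change in X, the percentage change in Y is approximately 0.28 times as large.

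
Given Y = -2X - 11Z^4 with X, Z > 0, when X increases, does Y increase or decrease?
Y decreases

Taking the partial derivative:
∂Y/∂X = -2

∂Y/∂X = -2 < 0 (assuming positive values)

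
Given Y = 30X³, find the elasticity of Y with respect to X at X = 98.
Elasticity = 3

Elasticity = (dY/dX) · (X/Y)

dY/dX = 90·X²
At X = 98: dY/dX = 864360, Y = 28235760

Elasticity = 864360 · (98 / 28235760) = 3

Interpretation: for a small percentage change in X, the percentage change in Y is approximately 3.00 times as large.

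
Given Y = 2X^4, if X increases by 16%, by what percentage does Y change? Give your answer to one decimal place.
81.1%

For Y = 2X^4:
If X → X(1 + 0.16)
Then Y → Y · (1 + 0.16)^4
     ≈ Y · 1.8106

Percentage change = ((1 + 0.16)^4 − 1) × 100% ≈ 81.1%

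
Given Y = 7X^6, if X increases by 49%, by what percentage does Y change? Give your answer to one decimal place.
994.3%

For Y = 7X^6:
If X → X(1 + 0.49)
Then Y → Y · (1 + 0.49)^6
     ≈ Y · 10.9425

Percentage change = ((1 + 0.49)^6 − 1) × 100% ≈ 994.3%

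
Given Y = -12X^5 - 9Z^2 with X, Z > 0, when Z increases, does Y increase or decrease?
Y decreases

Taking the partial derivative:
∂Y/∂Z = -18Z

∂Y/∂Z = -18Z < 0 (assuming positive values)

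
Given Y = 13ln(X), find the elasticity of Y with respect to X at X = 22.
Elasticity = 1/ln(22) ≈ 0.3235

Elasticity = (dY/dX) · (X/Y)

dY/dX = 13/X
At X = 22: dY/dX = 13/22, Y = 13·ln(22)

Elasticity = (13/22) · (22 / (13·ln(22))) = 1/ln(22) ≈ 0.3235

Interpretation: for a small percentage change in X, the percentage change in Y is approximately 0.32 times as large.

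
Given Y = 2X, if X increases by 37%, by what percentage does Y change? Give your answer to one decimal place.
37.0%

For Y = 2X:
If X → X(1 + 0.37)
Then Y → Y · (1 + 0.37)^1
     = Y · 1.3700

Percentage change = ((1 + 0.37)^1 − 1) × 100% = 37.0%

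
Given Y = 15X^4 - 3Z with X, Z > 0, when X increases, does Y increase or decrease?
Y increases

Taking the partial derivative:
∂Y/∂X = 60X^3

∂Y/∂X = 60X^3 > 0 (assuming positive values)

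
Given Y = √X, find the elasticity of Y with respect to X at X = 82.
Elasticity = 1/2

Elasticity = (dY/dX) · (X/Y)

dY/dX = 1/(2·√X)
At X = 82: dY/dX = √82/164, Y = √82

Elasticity = (√82/164) · (82 / (√82)) = 1/2

Interpretation: for a small percentage change in X, the percentage change in Y is approximately 0.50 times as large.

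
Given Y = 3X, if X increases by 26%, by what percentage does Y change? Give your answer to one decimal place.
26.0%

For Y = 3X:
If X → X(1 + 0.26)
Then Y → Y · (1 + 0.26)^1
     = Y · 1.2600

Percentage change = ((1 + 0.26)^1 − 1) × 100% = 26.0%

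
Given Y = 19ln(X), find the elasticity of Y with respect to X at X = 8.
Elasticity = 1/ln(8) ≈ 0.4809

Elasticity = (dY/dX) · (X/Y)

dY/dX = 19/X
At X = 8: dY/dX = 19/8, Y = 19·ln(8)

Elasticity = (19/8) · (8 / (19·ln(8))) = 1/ln(8) ≈ 0.4809

Interpretation: for a small percentage change in X, the percentage change in Y is approximately 0.48 times as large.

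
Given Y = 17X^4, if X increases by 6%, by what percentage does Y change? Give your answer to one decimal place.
26.2%

For Y = 17X^4:
If X → X(1 + 0.06)
Then Y → Y · (1 + 0.06)^4
     ≈ Y · 1.2625

Percentage change = ((1 + 0.06)^4 − 1) × 100% ≈ 26.2%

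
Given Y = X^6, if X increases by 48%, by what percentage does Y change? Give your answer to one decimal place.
950.9%

For Y = X^6:
If X → X(1 + 0.48)
Then Y → Y · (1 + 0.48)^6
     ≈ Y · 10.5092

Percentage change = ((1 + 0.48)^6 − 1) × 100% ≈ 950.9%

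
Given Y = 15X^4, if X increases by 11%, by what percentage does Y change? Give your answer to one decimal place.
51.8%

For Y = 15X^4:
If X → X(1 + 0.11)
Then Y → Y · (1 + 0.11)^4
     ≈ Y · 1.5181

Percentage change = ((1 + 0.11)^4 − 1) × 100% ≈ 51.8%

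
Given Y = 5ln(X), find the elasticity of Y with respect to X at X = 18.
Elasticity = 1/ln(18) ≈ 0.3460

Elasticity = (dY/dX) · (X/Y)

dY/dX = 5/X
At X = 18: dY/dX = 5/18, Y = 5·ln(18)

Elasticity = (5/18) · (18 / (5·ln(18))) = 1/ln(18) ≈ 0.3460

Interpretation: for a small percentage change in X, the percentage change in Y is approximately 0.35 times as large.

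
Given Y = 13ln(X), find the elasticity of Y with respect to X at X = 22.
Elasticity = 1/ln(22) ≈ 0.3235

Elasticity = (dY/dX) · (X/Y)

dY/dX = 13/X
At X = 22: dY/dX = 13/22, Y = 13·ln(22)

Elasticity = (13/22) · (22 / (13·ln(22))) = 1/ln(22) ≈ 0.3235

Interpretation: for a small percentage change in X, the percentage change in Y is approximately 0.32 times as large.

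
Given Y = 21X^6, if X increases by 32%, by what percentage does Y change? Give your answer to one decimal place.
429.0%

For Y = 21X^6:
If X → X(1 + 0.32)
Then Y → Y · (1 + 0.32)^6
     ≈ Y · 5.2899

Percentage change = ((1 + 0.32)^6 − 1) × 100% ≈ 429.0%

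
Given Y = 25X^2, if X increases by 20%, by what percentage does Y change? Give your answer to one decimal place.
44.0%

For Y = 25X^2:
If X → X(1 + 0.2)
Then Y → Y · (1 + 0.2)^2
     = Y · 1.4400

Percentage change = ((1 + 0.2)^2 − 1) × 100% = 44.0%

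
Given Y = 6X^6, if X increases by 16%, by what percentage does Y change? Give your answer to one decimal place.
143.6%

For Y = 6X^6:
If X → X(1 + 0.16)
Then Y → Y · (1 + 0.16)^6
     ≈ Y · 2.4364

Percentage change = ((1 + 0.16)^6 − 1) × 100% ≈ 143.6%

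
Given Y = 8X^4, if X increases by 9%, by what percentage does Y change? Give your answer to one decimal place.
41.2%

For Y = 8X^4:
If X → X(1 + 0.09)
Then Y → Y · (1 + 0.09)^4
     ≈ Y · 1.4116

Percentage change = ((1 + 0.09)^4 − 1) × 100% ≈ 41.2%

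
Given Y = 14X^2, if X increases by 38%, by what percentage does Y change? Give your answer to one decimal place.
90.4%

For Y = 14X^2:
If X → X(1 + 0.38)
Then Y → Y · (1 + 0.38)^2
     = Y · 1.9044

Percentage change = ((1 + 0.38)^2 − 1) × 100% ≈ 90.4%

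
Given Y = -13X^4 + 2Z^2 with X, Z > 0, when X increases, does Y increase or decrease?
Y decreases

Taking the partial derivative:
∂Y/∂X = -52X^3

∂Y/∂X = -52X^3 < 0 (assuming positive values)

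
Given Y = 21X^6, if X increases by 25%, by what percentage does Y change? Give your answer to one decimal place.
281.5%

For Y = 21X^6:
If X → X(1 + 0.25)
Then Y → Y · (1 + 0.25)^6
     ≈ Y · 3.8147

Percentage change = ((1 + 0.25)^6 − 1) × 100% ≈ 281.5%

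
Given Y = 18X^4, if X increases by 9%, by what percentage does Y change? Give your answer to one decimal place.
41.2%

For Y = 18X^4:
If X → X(1 + 0.09)
Then Y → Y · (1 + 0.09)^4
     ≈ Y · 1.4116

Percentage change = ((1 + 0.09)^4 − 1) × 100% ≈ 41.2%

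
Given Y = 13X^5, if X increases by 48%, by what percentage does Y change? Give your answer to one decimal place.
610.1%

For Y = 13X^5:
If X → X(1 + 0.48)
Then Y → Y · (1 + 0.48)^5
     ≈ Y · 7.1008

Percentage change = ((1 + 0.48)^5 − 1) × 100% ≈ 610.1%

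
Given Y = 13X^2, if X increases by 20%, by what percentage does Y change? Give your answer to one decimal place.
44.0%

For Y = 13X^2:
If X → X(1 + 0.2)
Then Y → Y · (1 + 0.2)^2
     = Y · 1.4400

Percentage change = ((1 + 0.2)^2 − 1) × 100% = 44.0%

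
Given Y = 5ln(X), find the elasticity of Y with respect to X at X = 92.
Elasticity = 1/ln(92) ≈ 0.2212

Elasticity = (dY/dX) · (X/Y)

dY/dX = 5/X
At X = 92: dY/dX = 5/92, Y = 5·ln(92)

Elasticity = (5/92) · (92 / (5·ln(92))) = 1/ln(92) ≈ 0.2212

Interpretation: for a small percentage change in X, the percentage change in Y is approximately 0.22 times as large.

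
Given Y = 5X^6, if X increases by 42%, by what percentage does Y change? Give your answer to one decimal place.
719.8%

For Y = 5X^6:
If X → X(1 + 0.42)
Then Y → Y · (1 + 0.42)^6
     ≈ Y · 8.1984

Percentage change = ((1 + 0.42)^6 − 1) × 100% ≈ 719.8%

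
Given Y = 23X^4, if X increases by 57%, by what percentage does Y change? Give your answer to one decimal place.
507.6%

For Y = 23X^4:
If X → X(1 + 0.57)
Then Y → Y · (1 + 0.57)^4
     ≈ Y · 6.0757

Percentage change = ((1 + 0.57)^4 − 1) × 100% ≈ 507.6%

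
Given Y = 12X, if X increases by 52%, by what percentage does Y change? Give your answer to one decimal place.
52.0%

For Y = 12X:
If X → X(1 + 0.52)
Then Y → Y · (1 + 0.52)^1
     = Y · 1.5200

Percentage change = ((1 + 0.52)^1 − 1) × 100% = 52.0%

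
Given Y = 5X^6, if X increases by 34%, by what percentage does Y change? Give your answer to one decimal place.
478.9%

For Y = 5X^6:
If X → X(1 + 0.34)
Then Y → Y · (1 + 0.34)^6
     ≈ Y · 5.7893

Percentage change = ((1 + 0.34)^6 − 1) × 100% ≈ 478.9%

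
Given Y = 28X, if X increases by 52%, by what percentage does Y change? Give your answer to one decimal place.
52.0%

For Y = 28X:
If X → X(1 + 0.52)
Then Y → Y · (1 + 0.52)^1
     = Y · 1.5200

Percentage change = ((1 + 0.52)^1 − 1) × 100% = 52.0%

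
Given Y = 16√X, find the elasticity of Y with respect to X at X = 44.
Elasticity = 1/2

Elasticity = (dY/dX) · (X/Y)

dY/dX = 8/√X
At X = 44: dY/dX = 4·√11/11, Y = 32·√11

Elasticity = (4·√11/11) · (44 / (32·√11)) = 1/2

Interpretation: for a small percentage change in X, the percentage change in Y is approximately 0.50 times as large.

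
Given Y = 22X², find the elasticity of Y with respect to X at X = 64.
Elasticity = 2

Elasticity = (dY/dX) · (X/Y)

dY/dX = 44·X
At X = 64: dY/dX = 2816, Y = 90112

Elasticity = 2816 · (64 / 90112) = 2

Interpretation: for a small percentage change in X, the percentage change in Y is approximately 2.00 times as large.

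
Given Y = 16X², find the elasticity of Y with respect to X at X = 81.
Elasticity = 2

Elasticity = (dY/dX) · (X/Y)

dY/dX = 32·X
At X = 81: dY/dX = 2592, Y = 104976

Elasticity = 2592 · (81 / 104976) = 2

Interpretation: for a small percentage change in X, the percentage change in Y is approximately 2.00 times as large.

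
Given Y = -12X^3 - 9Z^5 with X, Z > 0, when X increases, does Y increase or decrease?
Y decreases

Taking the partial derivative:
∂Y/∂X = -36X^2

∂Y/∂X = -36X^2 < 0 (assuming positive values)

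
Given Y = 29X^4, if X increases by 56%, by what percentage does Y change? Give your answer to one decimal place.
492.2%

For Y = 29X^4:
If X → X(1 + 0.56)
Then Y → Y · (1 + 0.56)^4
     ≈ Y · 5.9224

Percentage change = ((1 + 0.56)^4 − 1) × 100% ≈ 492.2%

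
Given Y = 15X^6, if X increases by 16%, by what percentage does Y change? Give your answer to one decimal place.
143.6%

For Y = 15X^6:
If X → X(1 + 0.16)
Then Y → Y · (1 + 0.16)^6
     ≈ Y · 2.4364

Percentage change = ((1 + 0.16)^6 − 1) × 100% ≈ 143.6%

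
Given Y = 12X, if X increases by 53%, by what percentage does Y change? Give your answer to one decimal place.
53.0%

For Y = 12X:
If X → X(1 + 0.53)
Then Y → Y · (1 + 0.53)^1
     = Y · 1.5300

Percentage change = ((1 + 0.53)^1 − 1) × 100% = 53.0%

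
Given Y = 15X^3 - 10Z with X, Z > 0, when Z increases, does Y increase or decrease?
Y decreases

Taking the partial derivative:
∂Y/∂Z = -10

∂Y/∂Z = -10 < 0 (assuming positive values)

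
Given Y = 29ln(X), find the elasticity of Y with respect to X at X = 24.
Elasticity = 1/ln(24) ≈ 0.3147

Elasticity = (dY/dX) · (X/Y)

dY/dX = 29/X
At X = 24: dY/dX = 29/24, Y = 29·ln(24)

Elasticity = (29/24) · (24 / (29·ln(24))) = 1/ln(24) ≈ 0.3147

Interpretation: for a small percentage change in X, the percentage change in Y is approximately 0.31 times as large.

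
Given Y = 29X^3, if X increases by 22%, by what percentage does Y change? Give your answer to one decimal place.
81.6%

For Y = 29X^3:
If X → X(1 + 0.22)
Then Y → Y · (1 + 0.22)^3
     ≈ Y · 1.8158

Percentage change = ((1 + 0.22)^3 − 1) × 100% ≈ 81.6%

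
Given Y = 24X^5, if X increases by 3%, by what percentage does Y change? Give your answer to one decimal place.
15.9%

For Y = 24X^5:
If X → X(1 + 0.03)
Then Y → Y · (1 + 0.03)^5
     ≈ Y · 1.1593

Percentage change = ((1 + 0.03)^5 − 1) × 100% ≈ 15.9%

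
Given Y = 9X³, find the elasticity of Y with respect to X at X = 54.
Elasticity = 3

Elasticity = (dY/dX) · (X/Y)

dY/dX = 27·X²
At X = 54: dY/dX = 78732, Y = 1417176

Elasticity = 78732 · (54 / 1417176) = 3

Interpretation: for a small percentage change in X, the percentage change in Y is approximately 3.00 times as large.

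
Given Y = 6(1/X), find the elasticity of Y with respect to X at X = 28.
Elasticity = -1

Elasticity = (dY/dX) · (X/Y)

dY/dX = -6/X²
At X = 28: dY/dX = -3/392, Y = 3/14

Elasticity = (-3/392) · (28 / (3/14)) = -1

Interpretation: for a small percentage change in X, the percentage change in Y is approximately -1.00 times as large.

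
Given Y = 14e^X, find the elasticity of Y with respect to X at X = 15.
Elasticity = 15

Elasticity = (dY/dX) · (X/Y)

dY/dX = 14·e^X
At X = 15: dY/dX = 14·e^15, Y = 14·e^15

Elasticity = (14·e^15) · (15 / (14·e^15)) = 15

Interpretation: for a small percentage change in X, the percentage change in Y is approximately 15.00 times as large.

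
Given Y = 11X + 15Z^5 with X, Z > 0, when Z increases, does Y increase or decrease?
Y increases

Taking the partial derivative:
∂Y/∂Z = 75Z^4

∂Y/∂Z = 75Z^4 > 0 (assuming positive values)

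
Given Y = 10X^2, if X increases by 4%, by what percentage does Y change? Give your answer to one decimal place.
8.2%

For Y = 10X^2:
If X → X(1 + 0.04)
Then Y → Y · (1 + 0.04)^2
     = Y · 1.0816

Percentage change = ((1 + 0.04)^2 − 1) × 100% ≈ 8.2%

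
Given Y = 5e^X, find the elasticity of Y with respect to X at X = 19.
Elasticity = 19

Elasticity = (dY/dX) · (X/Y)

dY/dX = 5·e^X
At X = 19: dY/dX = 5·e^19, Y = 5·e^19

Elasticity = (5·e^19) · (19 / (5·e^19)) = 19

Interpretation: for a small percentage change in X, the percentage change in Y is approximately 19.00 times as large.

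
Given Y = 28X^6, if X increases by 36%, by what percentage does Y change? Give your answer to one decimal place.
532.8%

For Y = 28X^6:
If X → X(1 + 0.36)
Then Y → Y · (1 + 0.36)^6
     ≈ Y · 6.3275

Percentage change = ((1 + 0.36)^6 − 1) × 100% ≈ 532.8%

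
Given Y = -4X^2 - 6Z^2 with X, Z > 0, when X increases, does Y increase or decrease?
Y decreases

Taking the partial derivative:
∂Y/∂X = -8X

∂Y/∂X = -8X < 0 (assuming positive values)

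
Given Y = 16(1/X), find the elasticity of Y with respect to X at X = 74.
Elasticity = -1

Elasticity = (dY/dX) · (X/Y)

dY/dX = -16/X²
At X = 74: dY/dX = -4/1369, Y = 8/37

Elasticity = (-4/1369) · (74 / (8/37)) = -1

Interpretation: for a small percentage change in X, the percentage change in Y is approximately -1.00 times as large.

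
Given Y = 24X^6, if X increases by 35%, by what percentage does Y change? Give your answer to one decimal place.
505.3%

For Y = 24X^6:
If X → X(1 + 0.35)
Then Y → Y · (1 + 0.35)^6
     ≈ Y · 6.0534

Percentage change = ((1 + 0.35)^6 − 1) × 100% ≈ 505.3%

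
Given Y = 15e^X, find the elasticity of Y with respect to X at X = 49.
Elasticity = 49

Elasticity = (dY/dX) · (X/Y)

dY/dX = 15·e^X
At X = 49: dY/dX = 15·e^49, Y = 15·e^49

Elasticity = (15·e^49) · (49 / (15·e^49)) = 49

Interpretation: for a small percentage change in X, the percentage change in Y is approximately 49.00 times as large.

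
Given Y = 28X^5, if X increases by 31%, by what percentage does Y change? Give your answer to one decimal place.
285.8%

For Y = 28X^5:
If X → X(1 + 0.31)
Then Y → Y · (1 + 0.31)^5
     ≈ Y · 3.8579

Percentage change = ((1 + 0.31)^5 − 1) × 100% ≈ 285.8%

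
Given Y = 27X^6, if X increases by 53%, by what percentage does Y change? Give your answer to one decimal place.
1182.8%

For Y = 27X^6:
If X → X(1 + 0.53)
Then Y → Y · (1 + 0.53)^6
     ≈ Y · 12.8277

Percentage change = ((1 + 0.53)^6 − 1) × 100% ≈ 1182.8%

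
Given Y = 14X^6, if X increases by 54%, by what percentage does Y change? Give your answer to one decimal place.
1233.9%

For Y = 14X^6:
If X → X(1 + 0.54)
Then Y → Y · (1 + 0.54)^6
     ≈ Y · 13.3390

Percentage change = ((1 + 0.54)^6 − 1) × 100% ≈ 1233.9%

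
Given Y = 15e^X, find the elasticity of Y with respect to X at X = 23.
Elasticity = 23

Elasticity = (dY/dX) · (X/Y)

dY/dX = 15·e^X
At X = 23: dY/dX = 15·e^23, Y = 15·e^23

Elasticity = (15·e^23) · (23 / (15·e^23)) = 23

Interpretation: for a small percentage change in X, the percentage change in Y is approximately 23.00 times as large.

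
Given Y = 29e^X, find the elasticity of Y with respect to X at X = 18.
Elasticity = 18

Elasticity = (dY/dX) · (X/Y)

dY/dX = 29·e^X
At X = 18: dY/dX = 29·e^18, Y = 29·e^18

Elasticity = (29·e^18) · (18 / (29·e^18)) = 18

Interpretation: for a small percentage change in X, the percentage change in Y is approximately 18.00 times as large.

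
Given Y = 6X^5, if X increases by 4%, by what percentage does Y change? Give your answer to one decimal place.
21.7%

For Y = 6X^5:
If X → X(1 + 0.04)
Then Y → Y · (1 + 0.04)^5
     ≈ Y · 1.2167

Percentage change = ((1 + 0.04)^5 − 1) × 100% ≈ 21.7%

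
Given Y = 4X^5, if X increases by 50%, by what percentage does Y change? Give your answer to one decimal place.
659.4%

For Y = 4X^5:
If X → X(1 + 0.5)
Then Y → Y · (1 + 0.5)^5
     ≈ Y · 7.5938

Percentage change = ((1 + 0.5)^5 − 1) × 100% ≈ 659.4%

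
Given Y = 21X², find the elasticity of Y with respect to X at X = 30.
Elasticity = 2

Elasticity = (dY/dX) · (X/Y)

dY/dX = 42·X
At X = 30: dY/dX = 1260, Y = 18900

Elasticity = 1260 · (30 / 18900) = 2

Interpretation: for a small percentage change in X, the percentage change in Y is approximately 2.00 times as large.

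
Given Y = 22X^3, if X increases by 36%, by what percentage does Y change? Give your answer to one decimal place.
151.5%

For Y = 22X^3:
If X → X(1 + 0.36)
Then Y → Y · (1 + 0.36)^3
     ≈ Y · 2.5155

Percentage change = ((1 + 0.36)^3 − 1) × 100% ≈ 151.5%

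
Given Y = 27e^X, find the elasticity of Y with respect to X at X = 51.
Elasticity = 51

Elasticity = (dY/dX) · (X/Y)

dY/dX = 27·e^X
At X = 51: dY/dX = 27·e^51, Y = 27·e^51

Elasticity = (27·e^51) · (51 / (27·e^51)) = 51

Interpretation: for a small percentage change in X, the percentage change in Y is approximately 51.00 times as large.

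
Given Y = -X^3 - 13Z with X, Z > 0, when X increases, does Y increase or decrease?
Y decreases

Taking the partial derivative:
∂Y/∂X = -3X^2

∂Y/∂X = -3X^2 < 0 (assuming positive values)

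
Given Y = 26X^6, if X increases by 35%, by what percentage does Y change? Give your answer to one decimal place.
505.3%

For Y = 26X^6:
If X → X(1 + 0.35)
Then Y → Y · (1 + 0.35)^6
     ≈ Y · 6.0534

Percentage change = ((1 + 0.35)^6 − 1) × 100% ≈ 505.3%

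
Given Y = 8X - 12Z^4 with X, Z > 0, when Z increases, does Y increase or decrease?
Y decreases

Taking the partial derivative:
∂Y/∂Z = -48Z^3

∂Y/∂Z = -48Z^3 < 0 (assuming positive values)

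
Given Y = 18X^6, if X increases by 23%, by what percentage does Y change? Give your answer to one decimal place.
246.3%

For Y = 18X^6:
If X → X(1 + 0.23)
Then Y → Y · (1 + 0.23)^6
     ≈ Y · 3.4628

Percentage change = ((1 + 0.23)^6 − 1) × 100% ≈ 246.3%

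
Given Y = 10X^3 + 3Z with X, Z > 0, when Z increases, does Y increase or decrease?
Y increases

Taking the partial derivative:
∂Y/∂Z = 3

∂Y/∂Z = 3 > 0 (assuming positive values)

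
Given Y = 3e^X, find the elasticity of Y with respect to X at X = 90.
Elasticity = 90

Elasticity = (dY/dX) · (X/Y)

dY/dX = 3·e^X
At X = 90: dY/dX = 3·e^90, Y = 3·e^90

Elasticity = (3·e^90) · (90 / (3·e^90)) = 90

Interpretation: for a small percentage change in X, the percentage change in Y is approximately 90.00 times as large.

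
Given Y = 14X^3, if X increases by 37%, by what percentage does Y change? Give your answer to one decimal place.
157.1%

For Y = 14X^3:
If X → X(1 + 0.37)
Then Y → Y · (1 + 0.37)^3
     ≈ Y · 2.5714

Percentage change = ((1 + 0.37)^3 − 1) × 100% ≈ 157.1%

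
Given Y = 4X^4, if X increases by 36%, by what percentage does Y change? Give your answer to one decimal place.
242.1%

For Y = 4X^4:
If X → X(1 + 0.36)
Then Y → Y · (1 + 0.36)^4
     ≈ Y · 3.4210

Percentage change = ((1 + 0.36)^4 − 1) × 100% ≈ 242.1%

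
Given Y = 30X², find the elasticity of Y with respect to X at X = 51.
Elasticity = 2

Elasticity = (dY/dX) · (X/Y)

dY/dX = 60·X
At X = 51: dY/dX = 3060, Y = 78030

Elasticity = 3060 · (51 / 78030) = 2

Interpretation: for a small percentage change in X, the percentage change in Y is approximately 2.00 times as large.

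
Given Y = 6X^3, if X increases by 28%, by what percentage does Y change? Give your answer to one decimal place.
109.7%

For Y = 6X^3:
If X → X(1 + 0.28)
Then Y → Y · (1 + 0.28)^3
     ≈ Y · 2.0972

Percentage change = ((1 + 0.28)^3 − 1) × 100% ≈ 109.7%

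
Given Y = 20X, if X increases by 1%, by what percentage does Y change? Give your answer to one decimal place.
1.0%

For Y = 20X:
If X → X(1 + 0.01)
Then Y → Y · (1 + 0.01)^1
     = Y · 1.0100

Percentage change = ((1 + 0.01)^1 − 1) × 100% = 1.0%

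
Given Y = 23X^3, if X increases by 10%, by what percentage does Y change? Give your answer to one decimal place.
33.1%

For Y = 23X^3:
If X → X(1 + 0.1)
Then Y → Y · (1 + 0.1)^3
     = Y · 1.3310

Percentage change = ((1 + 0.1)^3 − 1) × 100% = 33.1%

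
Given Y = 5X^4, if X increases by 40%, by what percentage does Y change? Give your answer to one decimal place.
284.2%

For Y = 5X^4:
If X → X(1 + 0.4)
Then Y → Y · (1 + 0.4)^4
     = Y · 3.8416

Percentage change = ((1 + 0.4)^4 − 1) × 100% ≈ 284.2%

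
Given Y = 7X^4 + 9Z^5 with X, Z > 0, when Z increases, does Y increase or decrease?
Y increases

Taking the partial derivative:
∂Y/∂Z = 45Z^4

∂Y/∂Z = 45Z^4 > 0 (assuming positive values)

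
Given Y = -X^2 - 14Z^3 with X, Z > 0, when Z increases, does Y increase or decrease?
Y decreases

Taking the partial derivative:
∂Y/∂Z = -42Z^2

∂Y/∂Z = -42Z^2 < 0 (assuming positive values)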